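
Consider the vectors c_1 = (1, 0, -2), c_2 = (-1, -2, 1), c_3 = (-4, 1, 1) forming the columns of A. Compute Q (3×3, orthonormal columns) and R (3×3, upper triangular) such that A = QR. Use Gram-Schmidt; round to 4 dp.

e_1 = c_1/‖c_1‖ = (1, 0, -2)/2.2361 = (0.4472, 0.0000, -0.8944).
r_{12} = e_1·c_2 = -1.3416.
u_2 = c_2 + 1.3416·e_1 = (-0.4000, -2.0000, -0.2000).
‖u_2‖ = 2.0494, so e_2 = (-0.1952, -0.9759, -0.0976).
r_{13} = e_1·c_3 = -2.6833; r_{23} = e_2·c_3 = -0.2928.
u_3 = c_3 + 2.6833·e_1 + 0.2928·e_2 = (-2.8571, 0.7143, -1.4286).
‖u_3‖ = 3.2733, so e_3 = (-0.8729, 0.2182, -0.4364).

Q = [[0.4472, -0.1952, -0.8729], [0.0000, -0.9759, 0.2182], [-0.8944, -0.0976, -0.4364]], R = [[2.2361, -1.3416, -2.6833], [0.0000, 2.0494, -0.2928], [0.0000, 0.0000, 3.2733]]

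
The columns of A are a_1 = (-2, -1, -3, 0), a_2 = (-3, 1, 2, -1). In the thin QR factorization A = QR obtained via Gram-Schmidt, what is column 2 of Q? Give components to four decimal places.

a_1 = (-2, -1, -3, 0); ‖a_1‖ = 3.7417, so e_1 = (-0.5345, -0.2673, -0.8018, 0.0000).
e_1·a_2 = (-0.5345)·(-3) + (-0.2673)·1 + (-0.8018)·2 + 0.0000·(-1) = -0.2673.
u_2 = a_2 + 0.2673·e_1 = (-3.1429, 0.9286, 1.7857, -1.0000).
‖u_2‖ = 3.8638, so e_2 = (-0.8134, 0.2403, 0.4622, -0.2588).

e_2 = (-0.8134, 0.2403, 0.4622, -0.2588)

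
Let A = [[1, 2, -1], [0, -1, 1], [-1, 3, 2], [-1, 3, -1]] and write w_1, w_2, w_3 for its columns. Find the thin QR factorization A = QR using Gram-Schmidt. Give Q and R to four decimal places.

w_1 = (1, 0, -1, -1); ‖w_1‖ = 1.7321, so q_1 = (0.5774, 0.0000, -0.5774, -0.5774).
q_1·w_2 = 0.5774·2 + 0.0000·(-1) + (-0.5774)·3 + (-0.5774)·3 = -2.3094.
u_2 = w_2 + 2.3094·q_1 = (3.3333, -1.0000, 1.6667, 1.6667).
‖u_2‖ = 4.2032, so q_2 = (0.7931, -0.2379, 0.3965, 0.3965).
q_1·w_3 = 0.5774·(-1) + 0.0000·1 + (-0.5774)·2 + (-0.5774)·(-1) = -1.1547; q_2·w_3 = 0.7931·(-1) + (-0.2379)·1 + 0.3965·2 + 0.3965·(-1) = -0.6344.
u_3 = w_3 + 1.1547·q_1 + 0.6344·q_2 = (0.1698, 0.8491, 1.5849, -1.4151).
‖u_3‖ = 2.2944, so q_3 = (0.0740, 0.3701, 0.6908, -0.6168).

Q = [[0.5774, 0.7931, 0.0740], [0.0000, -0.2379, 0.3701], [-0.5774, 0.3965, 0.6908], [-0.5774, 0.3965, -0.6168]], R = [[1.7321, -2.3094, -1.1547], [0.0000, 4.2032, -0.6344], [0.0000, 0.0000, 2.2944]]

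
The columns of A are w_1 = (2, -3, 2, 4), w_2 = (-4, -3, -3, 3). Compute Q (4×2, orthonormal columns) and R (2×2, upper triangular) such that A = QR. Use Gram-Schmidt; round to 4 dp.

w_1 = (2, -3, 2, 4); ‖w_1‖ = 5.7446, so q_1 = (0.3482, -0.5222, 0.3482, 0.6963).
q_1·w_2 = 0.3482·(-4) + (-0.5222)·(-3) + 0.3482·(-3) + 0.6963·3 = 1.2185.
u_2 = w_2 − 1.2185·q_1 = (-4.4242, -2.3636, -3.4242, 2.1515).
‖u_2‖ = 6.4432, so q_2 = (-0.6867, -0.3668, -0.5314, 0.3339).

Q = [[0.3482, -0.6867], [-0.5222, -0.3668], [0.3482, -0.5314], [0.6963, 0.3339]], R = [[5.7446, 1.2185], [0.0000, 6.4432]]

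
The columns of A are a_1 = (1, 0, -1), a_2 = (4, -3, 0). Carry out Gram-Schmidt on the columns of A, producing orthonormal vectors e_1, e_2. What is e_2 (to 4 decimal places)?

e_2 = (0.4851, -0.7276, 0.4851)

a_1 = (1, 0, -1); ‖a_1‖ = 1.4142, so e_1 = (0.7071, 0.0000, -0.7071).
e_1·a_2 = 0.7071·4 + 0.0000·(-3) + (-0.7071)·0 = 2.8284.
u_2 = a_2 − 2.8284·e_1 = (2.0000, -3.0000, 2.0000).
‖u_2‖ = 4.1231, so e_2 = (0.4851, -0.7276, 0.4851).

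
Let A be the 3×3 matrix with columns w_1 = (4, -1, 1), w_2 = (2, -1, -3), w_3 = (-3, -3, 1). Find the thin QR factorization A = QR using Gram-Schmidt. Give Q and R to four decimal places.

Q = [[0.9428, 0.1925, -0.2722], [-0.2357, -0.1925, -0.9526], [0.2357, -0.9623, 0.1361]], R = [[4.2426, 1.4142, -1.8856], [0.0000, 3.4641, -0.9623], [0.0000, 0.0000, 3.8103]]

w_1 = (4, -1, 1); ‖w_1‖ = 4.2426, so q_1 = (0.9428, -0.2357, 0.2357).
q_1·w_2 = 0.9428·2 + (-0.2357)·(-1) + 0.2357·(-3) = 1.4142.
u_2 = w_2 − 1.4142·q_1 = (0.6667, -0.6667, -3.3333).
‖u_2‖ = 3.4641, so q_2 = (0.1925, -0.1925, -0.9623).
q_1·w_3 = 0.9428·(-3) + (-0.2357)·(-3) + 0.2357·1 = -1.8856; q_2·w_3 = 0.1925·(-3) + (-0.1925)·(-3) + (-0.9623)·1 = -0.9623.
u_3 = w_3 + 1.8856·q_1 + 0.9623·q_2 = (-1.0370, -3.6296, 0.5185).
‖u_3‖ = 3.8103, so q_3 = (-0.2722, -0.9526, 0.1361).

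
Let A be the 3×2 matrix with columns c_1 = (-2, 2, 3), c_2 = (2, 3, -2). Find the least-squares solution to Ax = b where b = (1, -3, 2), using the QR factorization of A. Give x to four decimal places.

e_1 = c_1/‖c_1‖ = (-2, 2, 3)/4.1231 = (-0.4851, 0.4851, 0.7276).
r_{12} = e_1·c_2 = -0.9701.
u_2 = c_2 + 0.9701·e_1 = (1.5294, 3.4706, -1.2941).
‖u_2‖ = 4.0073, so e_2 = (0.3817, 0.8661, -0.3229).
Qᵀb = (-0.4851, -2.8624).
Back-substitute: x_2 = -2.8624/4.0073 = -0.7143.
x_1 = (-0.4851 + 0.9701·(-0.7143))/4.1231 = -0.2857.

x = (-0.2857, -0.7143)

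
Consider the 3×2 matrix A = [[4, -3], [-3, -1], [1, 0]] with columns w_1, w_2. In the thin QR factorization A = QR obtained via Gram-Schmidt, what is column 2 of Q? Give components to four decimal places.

w_1 = (4, -3, 1); ‖w_1‖ = 5.0990, so q_1 = (0.7845, -0.5883, 0.1961).
q_1·w_2 = 0.7845·(-3) + (-0.5883)·(-1) + 0.1961·0 = -1.7650.
u_2 = w_2 + 1.7650·q_1 = (-1.6154, -2.0385, 0.3462).
‖u_2‖ = 2.6239, so q_2 = (-0.6157, -0.7769, 0.1319).

q_2 = (-0.6157, -0.7769, 0.1319)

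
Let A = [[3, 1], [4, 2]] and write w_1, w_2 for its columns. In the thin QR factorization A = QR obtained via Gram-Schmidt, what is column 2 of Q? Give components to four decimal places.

w_1 = (3, 4); ‖w_1‖ = 5.0000, so q_1 = (0.6000, 0.8000).
q_1·w_2 = 0.6000·1 + 0.8000·2 = 2.2000.
u_2 = w_2 − 2.2000·q_1 = (-0.3200, 0.2400).
‖u_2‖ = 0.4000, so q_2 = (-0.8000, 0.6000).

q_2 = (-0.8000, 0.6000)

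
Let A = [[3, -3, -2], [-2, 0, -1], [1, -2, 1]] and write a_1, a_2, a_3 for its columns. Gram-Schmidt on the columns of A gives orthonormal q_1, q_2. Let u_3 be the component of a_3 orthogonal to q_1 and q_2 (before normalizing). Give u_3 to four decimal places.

a_1 = (3, -2, 1); ‖a_1‖ = 3.7417, so q_1 = (0.8018, -0.5345, 0.2673).
q_1·a_2 = 0.8018·(-3) + (-0.5345)·0 + 0.2673·(-2) = -2.9399.
u_2 = a_2 + 2.9399·q_1 = (-0.6429, -1.5714, -1.2143).
‖u_2‖ = 2.0874, so q_2 = (-0.3080, -0.7528, -0.5817).
q_1·a_3 = 0.8018·(-2) + (-0.5345)·(-1) + 0.2673·1 = -0.8018; q_2·a_3 = (-0.3080)·(-2) + (-0.7528)·(-1) + (-0.5817)·1 = 0.7870.
u_3 = a_3 + 0.8018·q_1 − 0.7870·q_2 = (-1.1148, -0.8361, 1.6721).

u_3 = (-1.1148, -0.8361, 1.6721)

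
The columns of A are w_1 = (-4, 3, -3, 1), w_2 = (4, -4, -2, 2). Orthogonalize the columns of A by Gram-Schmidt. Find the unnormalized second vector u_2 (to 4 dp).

u_2 = (1.7143, -2.2857, -3.7143, 2.5714)

w_1 = (-4, 3, -3, 1); ‖w_1‖ = 5.9161, so e_1 = (-0.6761, 0.5071, -0.5071, 0.1690).
e_1·w_2 = (-0.6761)·4 + 0.5071·(-4) + (-0.5071)·(-2) + 0.1690·2 = -3.3806.
u_2 = w_2 + 3.3806·e_1 = (1.7143, -2.2857, -3.7143, 2.5714).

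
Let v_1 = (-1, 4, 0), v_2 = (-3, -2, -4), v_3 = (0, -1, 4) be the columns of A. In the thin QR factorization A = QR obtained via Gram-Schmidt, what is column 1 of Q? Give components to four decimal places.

v_1 = (-1, 4, 0); ‖v_1‖ = 4.1231, so q_1 = (-0.2425, 0.9701, 0.0000).

q_1 = (-0.2425, 0.9701, 0.0000)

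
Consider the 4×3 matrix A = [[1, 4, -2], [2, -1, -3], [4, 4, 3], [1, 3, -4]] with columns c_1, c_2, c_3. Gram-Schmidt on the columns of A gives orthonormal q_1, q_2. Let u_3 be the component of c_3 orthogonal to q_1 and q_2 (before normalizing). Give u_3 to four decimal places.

q_1 = c_1/‖c_1‖ = (1, 2, 4, 1)/4.6904 = (0.2132, 0.4264, 0.8528, 0.2132).
r_{12} = q_1·c_2 = 4.4772.
u_2 = c_2 − 4.4772·q_1 = (3.0455, -2.9091, 0.1818, 2.0455).
‖u_2‖ = 4.6856, so q_2 = (0.6500, -0.6209, 0.0388, 0.4365).
r_{13} = q_1·c_3 = 0.0000; r_{23} = q_2·c_3 = -1.0671.
u_3 = c_3 + 0.0000·q_1 + 1.0671·q_2 = (-1.3064, -3.6625, 3.0414, -3.5342).

u_3 = (-1.3064, -3.6625, 3.0414, -3.5342)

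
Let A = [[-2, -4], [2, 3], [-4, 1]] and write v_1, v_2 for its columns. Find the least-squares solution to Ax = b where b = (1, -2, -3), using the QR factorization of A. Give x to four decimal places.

v_1 = (-2, 2, -4); ‖v_1‖ = 4.8990, so e_1 = (-0.4082, 0.4082, -0.8165).
e_1·v_2 = (-0.4082)·(-4) + 0.4082·3 + (-0.8165)·1 = 2.0412.
u_2 = v_2 − 2.0412·e_1 = (-3.1667, 2.1667, 2.6667).
‖u_2‖ = 4.6726, so e_2 = (-0.6777, 0.4637, 0.5707).
Qᵀb = (1.2247, -3.3172).
Back-substitute: x_2 = -3.3172/4.6726 = -0.7099.
x_1 = (1.2247 − 2.0412·(-0.7099))/4.8990 = 0.5458.

x = (0.5458, -0.7099)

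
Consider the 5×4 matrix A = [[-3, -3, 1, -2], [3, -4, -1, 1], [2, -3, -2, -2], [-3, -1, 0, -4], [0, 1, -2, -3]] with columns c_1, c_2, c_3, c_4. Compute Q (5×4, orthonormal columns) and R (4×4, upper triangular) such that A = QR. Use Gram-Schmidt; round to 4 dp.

c_1 = (-3, 3, 2, -3, 0); ‖c_1‖ = 5.5678, so q_1 = (-0.5388, 0.5388, 0.3592, -0.5388, 0.0000).
q_1·c_2 = (-0.5388)·(-3) + 0.5388·(-4) + 0.3592·(-3) + (-0.5388)·(-1) + 0.0000·1 = -1.0776.
u_2 = c_2 + 1.0776·q_1 = (-3.5806, -3.4194, -2.6129, -1.5806, 1.0000).
‖u_2‖ = 5.9024, so q_2 = (-0.6066, -0.5793, -0.4427, -0.2678, 0.1694).
q_1·c_3 = (-0.5388)·1 + 0.5388·(-1) + 0.3592·(-2) + (-0.5388)·0 + 0.0000·(-2) = -1.7961; q_2·c_3 = (-0.6066)·1 + (-0.5793)·(-1) + (-0.4427)·(-2) + (-0.2678)·0 + 0.1694·(-2) = 0.5192.
u_3 = c_3 + 1.7961·q_1 − 0.5192·q_2 = (0.3472, 0.2685, -1.1250, -0.8287, -2.0880).
‖u_3‖ = 2.5504, so q_3 = (0.1361, 0.1053, -0.4411, -0.3249, -0.8187).
q_1·c_4 = (-0.5388)·(-2) + 0.5388·1 + 0.3592·(-2) + (-0.5388)·(-4) + 0.0000·(-3) = 3.0533; q_2·c_4 = (-0.6066)·(-2) + (-0.5793)·1 + (-0.4427)·(-2) + (-0.2678)·(-4) + 0.1694·(-3) = 2.0822; q_3·c_4 = 0.1361·(-2) + 0.1053·1 + (-0.4411)·(-2) + (-0.3249)·(-4) + (-0.8187)·(-3) = 4.4709.
u_4 = c_4 − 3.0533·q_1 − 2.0822·q_2 − 4.4709·q_3 = (0.2996, 0.0904, -0.2028, -0.3445, 0.3075).
‖u_4‖ = 0.5936, so q_4 = (0.5048, 0.1523, -0.3417, -0.5804, 0.5180).

Q = [[-0.5388, -0.6066, 0.1361, 0.5048], [0.5388, -0.5793, 0.1053, 0.1523], [0.3592, -0.4427, -0.4411, -0.3417], [-0.5388, -0.2678, -0.3249, -0.5804], [0.0000, 0.1694, -0.8187, 0.5180]], R = [[5.5678, -1.0776, -1.7961, 3.0533], [0.0000, 5.9024, 0.5192, 2.0822], [0.0000, 0.0000, 2.5504, 4.4709], [0.0000, 0.0000, 0.0000, 0.5936]]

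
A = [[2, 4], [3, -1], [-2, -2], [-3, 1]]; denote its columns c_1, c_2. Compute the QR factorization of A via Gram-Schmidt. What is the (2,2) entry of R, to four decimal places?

c_1 = (2, 3, -2, -3); ‖c_1‖ = 5.0990, so e_1 = (0.3922, 0.5883, -0.3922, -0.5883).
e_1·c_2 = 0.3922·4 + 0.5883·(-1) + (-0.3922)·(-2) + (-0.5883)·1 = 1.1767.
u_2 = c_2 − 1.1767·e_1 = (3.5385, -1.6923, -1.5385, 1.6923).
r_{22} = ‖u_2‖ = 4.5404.

r_{22} = 4.5404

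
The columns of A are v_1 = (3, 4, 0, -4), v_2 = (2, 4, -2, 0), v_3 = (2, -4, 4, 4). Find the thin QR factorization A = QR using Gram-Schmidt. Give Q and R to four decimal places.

e_1 = v_1/‖v_1‖ = (3, 4, 0, -4)/6.4031 = (0.4685, 0.6247, 0.0000, -0.6247).
r_{12} = e_1·v_2 = 3.4358.
u_2 = v_2 − 3.4358·e_1 = (0.3902, 1.8537, -2.0000, 2.1463).
‖u_2‖ = 3.4922, so e_2 = (0.1117, 0.5308, -0.5727, 0.6146).
r_{13} = e_1·v_3 = -4.0605; r_{23} = e_2·v_3 = -1.7321.
u_3 = v_3 + 4.0605·e_1 + 1.7321·e_2 = (4.0960, -0.5440, 3.0080, 2.5280).
‖u_3‖ = 5.7019, so e_3 = (0.7184, -0.0954, 0.5275, 0.4434).

Q = [[0.4685, 0.1117, 0.7184], [0.6247, 0.5308, -0.0954], [0.0000, -0.5727, 0.5275], [-0.6247, 0.6146, 0.4434]], R = [[6.4031, 3.4358, -4.0605], [0.0000, 3.4922, -1.7321], [0.0000, 0.0000, 5.7019]]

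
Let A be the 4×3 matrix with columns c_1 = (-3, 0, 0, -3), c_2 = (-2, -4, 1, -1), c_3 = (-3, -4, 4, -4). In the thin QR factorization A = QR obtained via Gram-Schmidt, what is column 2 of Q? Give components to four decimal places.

e_2 = (-0.1195, -0.9562, 0.2390, 0.1195)

c_1 = (-3, 0, 0, -3); ‖c_1‖ = 4.2426, so e_1 = (-0.7071, 0.0000, 0.0000, -0.7071).
e_1·c_2 = (-0.7071)·(-2) + 0.0000·(-4) + 0.0000·1 + (-0.7071)·(-1) = 2.1213.
u_2 = c_2 − 2.1213·e_1 = (-0.5000, -4.0000, 1.0000, 0.5000).
‖u_2‖ = 4.1833, so e_2 = (-0.1195, -0.9562, 0.2390, 0.1195).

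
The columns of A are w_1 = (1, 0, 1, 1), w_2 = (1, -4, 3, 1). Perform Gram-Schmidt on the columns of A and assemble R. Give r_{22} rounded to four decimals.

w_1 = (1, 0, 1, 1); ‖w_1‖ = 1.7321, so e_1 = (0.5774, 0.0000, 0.5774, 0.5774).
e_1·w_2 = 0.5774·1 + 0.0000·(-4) + 0.5774·3 + 0.5774·1 = 2.8868.
u_2 = w_2 − 2.8868·e_1 = (-0.6667, -4.0000, 1.3333, -0.6667).
r_{22} = ‖u_2‖ = 4.3205.

r_{22} = 4.3205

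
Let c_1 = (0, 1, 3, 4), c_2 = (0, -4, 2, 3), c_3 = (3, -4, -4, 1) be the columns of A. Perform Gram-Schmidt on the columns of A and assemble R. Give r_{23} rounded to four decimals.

c_1 = (0, 1, 3, 4); ‖c_1‖ = 5.0990, so q_1 = (0.0000, 0.1961, 0.5883, 0.7845).
q_1·c_2 = 0.0000·0 + 0.1961·(-4) + 0.5883·2 + 0.7845·3 = 2.7456.
u_2 = c_2 − 2.7456·q_1 = (0.0000, -4.5385, 0.3846, 0.8462).
‖u_2‖ = 4.6327, so q_2 = (0.0000, -0.9797, 0.0830, 0.1826).
r_{23} = q_2·c_3 = 3.7692.

r_{23} = 3.7692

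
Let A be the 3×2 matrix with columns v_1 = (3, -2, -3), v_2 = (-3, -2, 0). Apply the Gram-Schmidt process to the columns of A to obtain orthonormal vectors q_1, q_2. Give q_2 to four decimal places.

v_1 = (3, -2, -3); ‖v_1‖ = 4.6904, so q_1 = (0.6396, -0.4264, -0.6396).
q_1·v_2 = 0.6396·(-3) + (-0.4264)·(-2) + (-0.6396)·0 = -1.0660.
u_2 = v_2 + 1.0660·q_1 = (-2.3182, -2.4545, -0.6818).
‖u_2‖ = 3.4444, so q_2 = (-0.6730, -0.7126, -0.1980).

q_2 = (-0.6730, -0.7126, -0.1980)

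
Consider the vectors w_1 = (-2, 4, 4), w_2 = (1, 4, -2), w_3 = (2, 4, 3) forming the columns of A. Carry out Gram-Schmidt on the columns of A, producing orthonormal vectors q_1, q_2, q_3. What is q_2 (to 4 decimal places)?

q_2 = (0.2981, 0.7454, -0.5963)

w_1 = (-2, 4, 4); ‖w_1‖ = 6.0000, so q_1 = (-0.3333, 0.6667, 0.6667).
q_1·w_2 = (-0.3333)·1 + 0.6667·4 + 0.6667·(-2) = 1.0000.
u_2 = w_2 − 1.0000·q_1 = (1.3333, 3.3333, -2.6667).
‖u_2‖ = 4.4721, so q_2 = (0.2981, 0.7454, -0.5963).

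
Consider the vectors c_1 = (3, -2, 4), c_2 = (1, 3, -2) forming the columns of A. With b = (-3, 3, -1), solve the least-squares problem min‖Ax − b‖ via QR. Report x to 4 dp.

x = (-0.6246, 0.0807)

q_1 = c_1/‖c_1‖ = (3, -2, 4)/5.3852 = (0.5571, -0.3714, 0.7428).
r_{12} = q_1·c_2 = -2.0426.
u_2 = c_2 + 2.0426·q_1 = (2.1379, 2.2414, -0.4828).
‖u_2‖ = 3.1349, so q_2 = (0.6820, 0.7150, -0.1540).
Qᵀb = (-3.5282, 0.2530).
Back-substitute: x_2 = 0.2530/3.1349 = 0.0807.
x_1 = (-3.5282 + 2.0426·0.0807)/5.3852 = -0.6246.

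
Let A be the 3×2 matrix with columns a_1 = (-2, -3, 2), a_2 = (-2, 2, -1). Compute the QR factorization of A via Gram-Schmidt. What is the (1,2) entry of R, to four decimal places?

a_1 = (-2, -3, 2); ‖a_1‖ = 4.1231, so e_1 = (-0.4851, -0.7276, 0.4851).
r_{12} = e_1·a_2 = -0.9701.

r_{12} = -0.9701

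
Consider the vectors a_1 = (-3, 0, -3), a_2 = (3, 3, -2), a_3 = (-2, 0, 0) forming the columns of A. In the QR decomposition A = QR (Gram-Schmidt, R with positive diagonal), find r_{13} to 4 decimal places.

r_{13} = 1.4142

a_1 = (-3, 0, -3); ‖a_1‖ = 4.2426, so e_1 = (-0.7071, 0.0000, -0.7071).
r_{13} = e_1·a_3 = 1.4142.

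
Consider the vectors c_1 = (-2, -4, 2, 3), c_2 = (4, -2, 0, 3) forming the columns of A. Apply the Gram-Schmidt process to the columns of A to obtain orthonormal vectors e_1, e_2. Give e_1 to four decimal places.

e_1 = c_1/‖c_1‖ = (-2, -4, 2, 3)/5.7446 = (-0.3482, -0.6963, 0.3482, 0.5222).

e_1 = (-0.3482, -0.6963, 0.3482, 0.5222)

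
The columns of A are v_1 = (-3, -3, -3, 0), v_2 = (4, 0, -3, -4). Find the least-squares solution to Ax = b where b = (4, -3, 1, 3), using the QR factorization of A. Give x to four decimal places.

v_1 = (-3, -3, -3, 0); ‖v_1‖ = 5.1962, so q_1 = (-0.5774, -0.5774, -0.5774, 0.0000).
q_1·v_2 = (-0.5774)·4 + (-0.5774)·0 + (-0.5774)·(-3) + 0.0000·(-4) = -0.5774.
u_2 = v_2 + 0.5774·q_1 = (3.6667, -0.3333, -3.3333, -4.0000).
‖u_2‖ = 6.3770, so q_2 = (0.5750, -0.0523, -0.5227, -0.6273).
Qᵀb = (-1.1547, 0.0523).
Back-substitute: x_2 = 0.0523/6.3770 = 0.0082.
x_1 = (-1.1547 + 0.5774·0.0082)/5.1962 = -0.2213.

x = (-0.2213, 0.0082)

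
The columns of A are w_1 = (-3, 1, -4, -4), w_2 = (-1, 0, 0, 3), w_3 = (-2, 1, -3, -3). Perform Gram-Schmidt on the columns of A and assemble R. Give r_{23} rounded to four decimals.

r_{23} = -0.1257

w_1 = (-3, 1, -4, -4); ‖w_1‖ = 6.4807, so e_1 = (-0.4629, 0.1543, -0.6172, -0.6172).
e_1·w_2 = (-0.4629)·(-1) + 0.1543·0 + (-0.6172)·0 + (-0.6172)·3 = -1.3887.
u_2 = w_2 + 1.3887·e_1 = (-1.6429, 0.2143, -0.8571, 2.1429).
‖u_2‖ = 2.8410, so e_2 = (-0.5783, 0.0754, -0.3017, 0.7543).
r_{23} = e_2·w_3 = -0.1257.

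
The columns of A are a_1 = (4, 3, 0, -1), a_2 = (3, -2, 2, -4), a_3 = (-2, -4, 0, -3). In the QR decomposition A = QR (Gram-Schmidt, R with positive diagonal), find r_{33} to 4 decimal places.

r_{33} = 1.8481

a_1 = (4, 3, 0, -1); ‖a_1‖ = 5.0990, so q_1 = (0.7845, 0.5883, 0.0000, -0.1961).
q_1·a_2 = 0.7845·3 + 0.5883·(-2) + 0.0000·2 + (-0.1961)·(-4) = 1.9612.
u_2 = a_2 − 1.9612·q_1 = (1.4615, -3.1538, 2.0000, -3.6154).
‖u_2‖ = 5.3994, so q_2 = (0.2707, -0.5841, 0.3704, -0.6696).
q_1·a_3 = 0.7845·(-2) + 0.5883·(-4) + 0.0000·0 + (-0.1961)·(-3) = -3.3340; q_2·a_3 = 0.2707·(-2) + (-0.5841)·(-4) + 0.3704·0 + (-0.6696)·(-3) = 3.8038.
u_3 = a_3 + 3.3340·q_1 − 3.8038·q_2 = (-0.4142, 0.1834, -1.4090, -1.1069).
r_{33} = ‖u_3‖ = 1.8481.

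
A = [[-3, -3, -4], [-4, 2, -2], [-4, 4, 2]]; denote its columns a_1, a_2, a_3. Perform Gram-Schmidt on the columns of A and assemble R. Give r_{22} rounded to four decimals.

q_1 = a_1/‖a_1‖ = (-3, -4, -4)/6.4031 = (-0.4685, -0.6247, -0.6247).
r_{12} = q_1·a_2 = -2.3426.
u_2 = a_2 + 2.3426·q_1 = (-4.0976, 0.5366, 2.5366).
r_{22} = ‖u_2‖ = 4.8489.

r_{22} = 4.8489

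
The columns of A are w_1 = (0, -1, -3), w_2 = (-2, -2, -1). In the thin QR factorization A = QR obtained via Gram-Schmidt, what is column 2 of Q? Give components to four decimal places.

e_1 = w_1/‖w_1‖ = (0, -1, -3)/3.1623 = (0.0000, -0.3162, -0.9487).
r_{12} = e_1·w_2 = 1.5811.
u_2 = w_2 − 1.5811·e_1 = (-2.0000, -1.5000, 0.5000).
‖u_2‖ = 2.5495, so e_2 = (-0.7845, -0.5883, 0.1961).

e_2 = (-0.7845, -0.5883, 0.1961)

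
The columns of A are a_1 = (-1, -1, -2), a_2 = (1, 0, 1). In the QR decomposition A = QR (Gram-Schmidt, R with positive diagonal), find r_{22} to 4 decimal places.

r_{22} = 0.7071

a_1 = (-1, -1, -2); ‖a_1‖ = 2.4495, so e_1 = (-0.4082, -0.4082, -0.8165).
e_1·a_2 = (-0.4082)·1 + (-0.4082)·0 + (-0.8165)·1 = -1.2247.
u_2 = a_2 + 1.2247·e_1 = (0.5000, -0.5000, 0.0000).
r_{22} = ‖u_2‖ = 0.7071.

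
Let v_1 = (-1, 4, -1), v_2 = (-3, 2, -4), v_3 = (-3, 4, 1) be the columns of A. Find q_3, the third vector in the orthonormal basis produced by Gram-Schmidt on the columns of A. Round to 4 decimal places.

q_1 = v_1/‖v_1‖ = (-1, 4, -1)/4.2426 = (-0.2357, 0.9428, -0.2357).
r_{12} = q_1·v_2 = 3.5355.
u_2 = v_2 − 3.5355·q_1 = (-2.1667, -1.3333, -3.1667).
‖u_2‖ = 4.0620, so q_2 = (-0.5334, -0.3282, -0.7796).
r_{13} = q_1·v_3 = 4.2426; r_{23} = q_2·v_3 = -0.4924.
u_3 = v_3 − 4.2426·q_1 + 0.4924·q_2 = (-2.2626, -0.1616, 1.6162).
‖u_3‖ = 2.7852, so q_3 = (-0.8124, -0.0580, 0.5803).

q_3 = (-0.8124, -0.0580, 0.5803)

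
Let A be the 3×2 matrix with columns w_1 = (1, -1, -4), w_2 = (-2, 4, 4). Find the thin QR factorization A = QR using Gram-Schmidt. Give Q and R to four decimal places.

w_1 = (1, -1, -4); ‖w_1‖ = 4.2426, so q_1 = (0.2357, -0.2357, -0.9428).
q_1·w_2 = 0.2357·(-2) + (-0.2357)·4 + (-0.9428)·4 = -5.1854.
u_2 = w_2 + 5.1854·q_1 = (-0.7778, 2.7778, -0.8889).
‖u_2‖ = 3.0185, so q_2 = (-0.2577, 0.9203, -0.2945).

Q = [[0.2357, -0.2577], [-0.2357, 0.9203], [-0.9428, -0.2945]], R = [[4.2426, -5.1854], [0.0000, 3.0185]]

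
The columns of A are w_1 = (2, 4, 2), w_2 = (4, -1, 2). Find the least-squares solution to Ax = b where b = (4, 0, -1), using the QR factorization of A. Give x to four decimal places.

x = (0.0318, 0.6545)

w_1 = (2, 4, 2); ‖w_1‖ = 4.8990, so q_1 = (0.4082, 0.8165, 0.4082).
q_1·w_2 = 0.4082·4 + 0.8165·(-1) + 0.4082·2 = 1.6330.
u_2 = w_2 − 1.6330·q_1 = (3.3333, -2.3333, 1.3333).
‖u_2‖ = 4.2817, so q_2 = (0.7785, -0.5449, 0.3114).
Qᵀb = (1.2247, 2.8026).
Back-substitute: x_2 = 2.8026/4.2817 = 0.6545.
x_1 = (1.2247 − 1.6330·0.6545)/4.8990 = 0.0318.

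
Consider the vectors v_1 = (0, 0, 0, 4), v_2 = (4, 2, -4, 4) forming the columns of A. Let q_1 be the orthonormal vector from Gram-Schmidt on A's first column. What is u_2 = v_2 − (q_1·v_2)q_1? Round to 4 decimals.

u_2 = (4.0000, 2.0000, -4.0000, 0.0000)

v_1 = (0, 0, 0, 4); ‖v_1‖ = 4.0000, so q_1 = (0.0000, 0.0000, 0.0000, 1.0000).
q_1·v_2 = 0.0000·4 + 0.0000·2 + 0.0000·(-4) + 1.0000·4 = 4.0000.
u_2 = v_2 − 4.0000·q_1 = (4.0000, 2.0000, -4.0000, 0.0000).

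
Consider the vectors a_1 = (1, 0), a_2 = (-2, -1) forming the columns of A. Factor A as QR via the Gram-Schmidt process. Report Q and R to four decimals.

Q = [[1.0000, 0.0000], [0.0000, -1.0000]], R = [[1.0000, -2.0000], [0.0000, 1.0000]]

a_1 = (1, 0); ‖a_1‖ = 1.0000, so e_1 = (1.0000, 0.0000).
e_1·a_2 = 1.0000·(-2) + 0.0000·(-1) = -2.0000.
u_2 = a_2 + 2.0000·e_1 = (0.0000, -1.0000).
‖u_2‖ = 1.0000, so e_2 = (0.0000, -1.0000).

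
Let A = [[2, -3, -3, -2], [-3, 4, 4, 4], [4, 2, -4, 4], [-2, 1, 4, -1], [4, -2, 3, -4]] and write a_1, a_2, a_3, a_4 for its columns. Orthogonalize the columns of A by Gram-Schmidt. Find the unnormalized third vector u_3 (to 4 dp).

u_3 = (-1.5427, 1.8673, -1.9384, 2.7559, 5.4882)

q_1 = a_1/‖a_1‖ = (2, -3, 4, -2, 4)/7.0000 = (0.2857, -0.4286, 0.5714, -0.2857, 0.5714).
r_{12} = q_1·a_2 = -2.8571.
u_2 = a_2 + 2.8571·q_1 = (-2.1837, 2.7755, 3.6327, 0.1837, -0.3673).
‖u_2‖ = 5.0830, so q_2 = (-0.4296, 0.5460, 0.7147, 0.0361, -0.0723).
r_{13} = q_1·a_3 = -4.2857; r_{23} = q_2·a_3 = 0.5420.
u_3 = a_3 + 4.2857·q_1 − 0.5420·q_2 = (-1.5427, 1.8673, -1.9384, 2.7559, 5.4882).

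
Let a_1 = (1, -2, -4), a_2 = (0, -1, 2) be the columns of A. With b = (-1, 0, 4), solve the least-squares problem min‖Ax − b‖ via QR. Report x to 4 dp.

q_1 = a_1/‖a_1‖ = (1, -2, -4)/4.5826 = (0.2182, -0.4364, -0.8729).
r_{12} = q_1·a_2 = -1.3093.
u_2 = a_2 + 1.3093·q_1 = (0.2857, -1.5714, 0.8571).
‖u_2‖ = 1.8127, so q_2 = (0.1576, -0.8669, 0.4729).
Qᵀb = (-3.7097, 1.7338).
Back-substitute: x_2 = 1.7338/1.8127 = 0.9565.
x_1 = (-3.7097 + 1.3093·0.9565)/4.5826 = -0.5362.

x = (-0.5362, 0.9565)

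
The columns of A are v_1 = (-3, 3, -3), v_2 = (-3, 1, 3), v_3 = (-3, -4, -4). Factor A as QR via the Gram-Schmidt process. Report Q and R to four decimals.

Q = [[-0.5774, -0.6172, -0.5345], [0.5774, 0.1543, -0.8018], [-0.5774, 0.7715, -0.2673]], R = [[5.1962, 0.5774, 1.7321], [0.0000, 4.3205, -1.8516], [0.0000, 0.0000, 5.8797]]

q_1 = v_1/‖v_1‖ = (-3, 3, -3)/5.1962 = (-0.5774, 0.5774, -0.5774).
r_{12} = q_1·v_2 = 0.5774.
u_2 = v_2 − 0.5774·q_1 = (-2.6667, 0.6667, 3.3333).
‖u_2‖ = 4.3205, so q_2 = (-0.6172, 0.1543, 0.7715).
r_{13} = q_1·v_3 = 1.7321; r_{23} = q_2·v_3 = -1.8516.
u_3 = v_3 − 1.7321·q_1 + 1.8516·q_2 = (-3.1429, -4.7143, -1.5714).
‖u_3‖ = 5.8797, so q_3 = (-0.5345, -0.8018, -0.2673).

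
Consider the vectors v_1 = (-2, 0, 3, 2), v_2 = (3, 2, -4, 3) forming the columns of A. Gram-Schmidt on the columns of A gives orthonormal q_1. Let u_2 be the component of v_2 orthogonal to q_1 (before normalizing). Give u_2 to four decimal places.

u_2 = (1.5882, 2.0000, -1.8824, 4.4118)

v_1 = (-2, 0, 3, 2); ‖v_1‖ = 4.1231, so q_1 = (-0.4851, 0.0000, 0.7276, 0.4851).
q_1·v_2 = (-0.4851)·3 + 0.0000·2 + 0.7276·(-4) + 0.4851·3 = -2.9104.
u_2 = v_2 + 2.9104·q_1 = (1.5882, 2.0000, -1.8824, 4.4118).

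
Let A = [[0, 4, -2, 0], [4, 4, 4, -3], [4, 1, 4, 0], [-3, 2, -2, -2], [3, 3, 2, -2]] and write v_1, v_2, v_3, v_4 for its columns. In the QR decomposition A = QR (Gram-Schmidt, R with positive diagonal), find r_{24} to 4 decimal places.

r_{24} = -2.7691

v_1 = (0, 4, 4, -3, 3); ‖v_1‖ = 7.0711, so e_1 = (0.0000, 0.5657, 0.5657, -0.4243, 0.4243).
e_1·v_2 = 0.0000·4 + 0.5657·4 + 0.5657·1 + (-0.4243)·2 + 0.4243·3 = 3.2527.
u_2 = v_2 − 3.2527·e_1 = (4.0000, 2.1600, -0.8400, 3.3800, 1.6200).
‖u_2‖ = 5.9515, so e_2 = (0.6721, 0.3629, -0.1411, 0.5679, 0.2722).
r_{24} = e_2·v_4 = -2.7691.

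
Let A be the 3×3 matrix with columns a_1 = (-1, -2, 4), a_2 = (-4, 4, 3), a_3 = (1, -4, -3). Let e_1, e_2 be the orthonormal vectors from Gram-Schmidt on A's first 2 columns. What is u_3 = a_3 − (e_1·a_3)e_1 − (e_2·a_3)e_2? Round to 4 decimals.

a_1 = (-1, -2, 4); ‖a_1‖ = 4.5826, so e_1 = (-0.2182, -0.4364, 0.8729).
e_1·a_2 = (-0.2182)·(-4) + (-0.4364)·4 + 0.8729·3 = 1.7457.
u_2 = a_2 − 1.7457·e_1 = (-3.6190, 4.7619, 1.4762).
‖u_2‖ = 6.1606, so e_2 = (-0.5875, 0.7730, 0.2396).
e_1·a_3 = (-0.2182)·1 + (-0.4364)·(-4) + 0.8729·(-3) = -1.0911; e_2·a_3 = (-0.5875)·1 + 0.7730·(-4) + 0.2396·(-3) = -4.3982.
u_3 = a_3 + 1.0911·e_1 + 4.3982·e_2 = (-1.8218, -1.0765, -0.9937).

u_3 = (-1.8218, -1.0765, -0.9937)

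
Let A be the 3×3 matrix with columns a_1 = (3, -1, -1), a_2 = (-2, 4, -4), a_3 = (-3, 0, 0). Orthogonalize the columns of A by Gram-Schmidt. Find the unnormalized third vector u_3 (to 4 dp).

a_1 = (3, -1, -1); ‖a_1‖ = 3.3166, so q_1 = (0.9045, -0.3015, -0.3015).
q_1·a_2 = 0.9045·(-2) + (-0.3015)·4 + (-0.3015)·(-4) = -1.8091.
u_2 = a_2 + 1.8091·q_1 = (-0.3636, 3.4545, -4.5455).
‖u_2‖ = 5.7208, so q_2 = (-0.0636, 0.6039, -0.7946).
q_1·a_3 = 0.9045·(-3) + (-0.3015)·0 + (-0.3015)·0 = -2.7136; q_2·a_3 = (-0.0636)·(-3) + 0.6039·0 + (-0.7946)·0 = 0.1907.
u_3 = a_3 + 2.7136·q_1 − 0.1907·q_2 = (-0.5333, -0.9333, -0.6667).

u_3 = (-0.5333, -0.9333, -0.6667)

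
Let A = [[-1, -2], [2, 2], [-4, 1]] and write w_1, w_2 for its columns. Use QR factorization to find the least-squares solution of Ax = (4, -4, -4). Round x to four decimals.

e_1 = w_1/‖w_1‖ = (-1, 2, -4)/4.5826 = (-0.2182, 0.4364, -0.8729).
r_{12} = e_1·w_2 = 0.4364.
u_2 = w_2 − 0.4364·e_1 = (-1.9048, 1.8095, 1.3810).
‖u_2‖ = 2.9681, so e_2 = (-0.6417, 0.6097, 0.4653).
Qᵀb = (0.8729, -6.8667).
Back-substitute: x_2 = -6.8667/2.9681 = -2.3135.
x_1 = (0.8729 − 0.4364·(-2.3135))/4.5826 = 0.4108.

x = (0.4108, -2.3135)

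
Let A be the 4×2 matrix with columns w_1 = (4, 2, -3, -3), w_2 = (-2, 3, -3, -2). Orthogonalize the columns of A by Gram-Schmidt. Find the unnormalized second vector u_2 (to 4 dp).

u_2 = (-3.3684, 2.3158, -1.9737, -0.9737)

e_1 = w_1/‖w_1‖ = (4, 2, -3, -3)/6.1644 = (0.6489, 0.3244, -0.4867, -0.4867).
r_{12} = e_1·w_2 = 2.1089.
u_2 = w_2 − 2.1089·e_1 = (-3.3684, 2.3158, -1.9737, -0.9737).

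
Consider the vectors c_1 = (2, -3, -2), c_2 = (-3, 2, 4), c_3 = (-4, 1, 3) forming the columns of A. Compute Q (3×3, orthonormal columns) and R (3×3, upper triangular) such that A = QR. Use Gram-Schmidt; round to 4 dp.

c_1 = (2, -3, -2); ‖c_1‖ = 4.1231, so e_1 = (0.4851, -0.7276, -0.4851).
e_1·c_2 = 0.4851·(-3) + (-0.7276)·2 + (-0.4851)·4 = -4.8507.
u_2 = c_2 + 4.8507·e_1 = (-0.6471, -1.5294, 1.6471).
‖u_2‖ = 2.3389, so e_2 = (-0.2766, -0.6539, 0.7042).
e_1·c_3 = 0.4851·(-4) + (-0.7276)·1 + (-0.4851)·3 = -4.1231; e_2·c_3 = (-0.2766)·(-4) + (-0.6539)·1 + 0.7042·3 = 2.5653.
u_3 = c_3 + 4.1231·e_1 − 2.5653·e_2 = (-1.2903, -0.3226, -0.8065).
‖u_3‖ = 1.5554, so e_3 = (-0.8296, -0.2074, -0.5185).

Q = [[0.4851, -0.2766, -0.8296], [-0.7276, -0.6539, -0.2074], [-0.4851, 0.7042, -0.5185]], R = [[4.1231, -4.8507, -4.1231], [0.0000, 2.3389, 2.5653], [0.0000, 0.0000, 1.5554]]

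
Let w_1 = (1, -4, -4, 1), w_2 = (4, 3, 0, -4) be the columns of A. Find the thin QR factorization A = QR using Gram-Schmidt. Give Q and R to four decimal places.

Q = [[0.1715, 0.7179], [-0.6860, 0.2619], [-0.6860, -0.2328], [0.1715, -0.6015]], R = [[5.8310, -2.0580], [0.0000, 6.0634]]

w_1 = (1, -4, -4, 1); ‖w_1‖ = 5.8310, so q_1 = (0.1715, -0.6860, -0.6860, 0.1715).
q_1·w_2 = 0.1715·4 + (-0.6860)·3 + (-0.6860)·0 + 0.1715·(-4) = -2.0580.
u_2 = w_2 + 2.0580·q_1 = (4.3529, 1.5882, -1.4118, -3.6471).
‖u_2‖ = 6.0634, so q_2 = (0.7179, 0.2619, -0.2328, -0.6015).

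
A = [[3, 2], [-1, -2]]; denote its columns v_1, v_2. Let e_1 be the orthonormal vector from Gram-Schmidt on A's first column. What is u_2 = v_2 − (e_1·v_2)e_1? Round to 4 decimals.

e_1 = v_1/‖v_1‖ = (3, -1)/3.1623 = (0.9487, -0.3162).
r_{12} = e_1·v_2 = 2.5298.
u_2 = v_2 − 2.5298·e_1 = (-0.4000, -1.2000).

u_2 = (-0.4000, -1.2000)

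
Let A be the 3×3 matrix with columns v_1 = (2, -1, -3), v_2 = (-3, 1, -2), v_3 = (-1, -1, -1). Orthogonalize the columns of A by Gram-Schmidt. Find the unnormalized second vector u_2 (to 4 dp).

q_1 = v_1/‖v_1‖ = (2, -1, -3)/3.7417 = (0.5345, -0.2673, -0.8018).
r_{12} = q_1·v_2 = -0.2673.
u_2 = v_2 + 0.2673·q_1 = (-2.8571, 0.9286, -2.2143).

u_2 = (-2.8571, 0.9286, -2.2143)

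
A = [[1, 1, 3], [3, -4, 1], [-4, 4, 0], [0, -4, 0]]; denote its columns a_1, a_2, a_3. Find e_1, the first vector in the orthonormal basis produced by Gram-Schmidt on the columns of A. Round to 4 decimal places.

e_1 = a_1/‖a_1‖ = (1, 3, -4, 0)/5.0990 = (0.1961, 0.5883, -0.7845, 0.0000).

e_1 = (0.1961, 0.5883, -0.7845, 0.0000)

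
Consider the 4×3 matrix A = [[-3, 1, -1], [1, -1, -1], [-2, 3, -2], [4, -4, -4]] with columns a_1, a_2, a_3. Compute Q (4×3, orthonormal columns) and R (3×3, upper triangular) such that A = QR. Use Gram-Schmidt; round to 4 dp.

a_1 = (-3, 1, -2, 4); ‖a_1‖ = 5.4772, so q_1 = (-0.5477, 0.1826, -0.3651, 0.7303).
q_1·a_2 = (-0.5477)·1 + 0.1826·(-1) + (-0.3651)·3 + 0.7303·(-4) = -4.7469.
u_2 = a_2 + 4.7469·q_1 = (-1.6000, -0.1333, 1.2667, -0.5333).
‖u_2‖ = 2.1134, so q_2 = (-0.7571, -0.0631, 0.5993, -0.2524).
q_1·a_3 = (-0.5477)·(-1) + 0.1826·(-1) + (-0.3651)·(-2) + 0.7303·(-4) = -1.8257; q_2·a_3 = (-0.7571)·(-1) + (-0.0631)·(-1) + 0.5993·(-2) + (-0.2524)·(-4) = 0.6309.
u_3 = a_3 + 1.8257·q_1 − 0.6309·q_2 = (-1.5224, -0.6269, -3.0448, -2.5075).
‖u_3‖ = 4.2742, so q_3 = (-0.3562, -0.1467, -0.7124, -0.5867).

Q = [[-0.5477, -0.7571, -0.3562], [0.1826, -0.0631, -0.1467], [-0.3651, 0.5993, -0.7124], [0.7303, -0.2524, -0.5867]], R = [[5.4772, -4.7469, -1.8257], [0.0000, 2.1134, 0.6309], [0.0000, 0.0000, 4.2742]]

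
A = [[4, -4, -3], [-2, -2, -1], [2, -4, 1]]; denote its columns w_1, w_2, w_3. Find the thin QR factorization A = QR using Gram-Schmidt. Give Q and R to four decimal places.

q_1 = w_1/‖w_1‖ = (4, -2, 2)/4.8990 = (0.8165, -0.4082, 0.4082).
r_{12} = q_1·w_2 = -4.0825.
u_2 = w_2 + 4.0825·q_1 = (-0.6667, -3.6667, -2.3333).
‖u_2‖ = 4.3970, so q_2 = (-0.1516, -0.8339, -0.5307).
r_{13} = q_1·w_3 = -1.6330; r_{23} = q_2·w_3 = 0.7581.
u_3 = w_3 + 1.6330·q_1 − 0.7581·q_2 = (-1.5517, -1.0345, 2.0690).
‖u_3‖ = 2.7854, so q_3 = (-0.5571, -0.3714, 0.7428).

Q = [[0.8165, -0.1516, -0.5571], [-0.4082, -0.8339, -0.3714], [0.4082, -0.5307, 0.7428]], R = [[4.8990, -4.0825, -1.6330], [0.0000, 4.3970, 0.7581], [0.0000, 0.0000, 2.7854]]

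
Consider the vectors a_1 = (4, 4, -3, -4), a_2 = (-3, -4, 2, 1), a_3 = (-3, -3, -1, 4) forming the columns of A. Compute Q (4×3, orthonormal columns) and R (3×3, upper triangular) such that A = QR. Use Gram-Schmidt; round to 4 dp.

a_1 = (4, 4, -3, -4); ‖a_1‖ = 7.5498, so e_1 = (0.5298, 0.5298, -0.3974, -0.5298).
e_1·a_2 = 0.5298·(-3) + 0.5298·(-4) + (-0.3974)·2 + (-0.5298)·1 = -5.0332.
u_2 = a_2 + 5.0332·e_1 = (-0.3333, -1.3333, 0.0000, -1.6667).
‖u_2‖ = 2.1602, so e_2 = (-0.1543, -0.6172, 0.0000, -0.7715).
e_1·a_3 = 0.5298·(-3) + 0.5298·(-3) + (-0.3974)·(-1) + (-0.5298)·4 = -4.9008; e_2·a_3 = (-0.1543)·(-3) + (-0.6172)·(-3) + 0.0000·(-1) + (-0.7715)·4 = -0.7715.
u_3 = a_3 + 4.9008·e_1 + 0.7715·e_2 = (-0.5226, -0.8797, -2.9474, 0.8083).
‖u_3‖ = 3.2229, so e_3 = (-0.1621, -0.2730, -0.9145, 0.2508).

Q = [[0.5298, -0.1543, -0.1621], [0.5298, -0.6172, -0.2730], [-0.3974, 0.0000, -0.9145], [-0.5298, -0.7715, 0.2508]], R = [[7.5498, -5.0332, -4.9008], [0.0000, 2.1602, -0.7715], [0.0000, 0.0000, 3.2229]]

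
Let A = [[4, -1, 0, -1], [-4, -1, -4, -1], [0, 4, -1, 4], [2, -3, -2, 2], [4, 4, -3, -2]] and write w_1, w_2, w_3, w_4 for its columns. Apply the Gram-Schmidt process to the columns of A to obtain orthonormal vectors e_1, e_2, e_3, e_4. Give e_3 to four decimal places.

e_1 = w_1/‖w_1‖ = (4, -4, 0, 2, 4)/7.2111 = (0.5547, -0.5547, 0.0000, 0.2774, 0.5547).
r_{12} = e_1·w_2 = 1.3868.
u_2 = w_2 − 1.3868·e_1 = (-1.7692, -0.2308, 4.0000, -3.3846, 3.2308).
‖u_2‖ = 6.4091, so e_2 = (-0.2760, -0.0360, 0.6241, -0.5281, 0.5041).
r_{13} = e_1·w_3 = 0.0000; r_{23} = e_2·w_3 = -0.9362.
u_3 = w_3 + 0.0000·e_1 + 0.9362·e_2 = (-0.2584, -4.0337, -0.4157, -2.4944, -2.5281).
‖u_3‖ = 5.3966, so e_3 = (-0.0479, -0.7474, -0.0770, -0.4622, -0.4685).

e_3 = (-0.0479, -0.7474, -0.0770, -0.4622, -0.4685)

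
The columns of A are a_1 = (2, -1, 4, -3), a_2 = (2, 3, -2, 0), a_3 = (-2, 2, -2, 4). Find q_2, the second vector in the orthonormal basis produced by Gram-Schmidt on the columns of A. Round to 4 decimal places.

q_1 = a_1/‖a_1‖ = (2, -1, 4, -3)/5.4772 = (0.3651, -0.1826, 0.7303, -0.5477).
r_{12} = q_1·a_2 = -1.2780.
u_2 = a_2 + 1.2780·q_1 = (2.4667, 2.7667, -1.0667, -0.7000).
‖u_2‖ = 3.9200, so q_2 = (0.6292, 0.7058, -0.2721, -0.1786).

q_2 = (0.6292, 0.7058, -0.2721, -0.1786)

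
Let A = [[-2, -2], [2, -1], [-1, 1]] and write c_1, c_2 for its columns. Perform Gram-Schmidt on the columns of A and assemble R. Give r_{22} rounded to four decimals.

c_1 = (-2, 2, -1); ‖c_1‖ = 3.0000, so q_1 = (-0.6667, 0.6667, -0.3333).
q_1·c_2 = (-0.6667)·(-2) + 0.6667·(-1) + (-0.3333)·1 = 0.3333.
u_2 = c_2 − 0.3333·q_1 = (-1.7778, -1.2222, 1.1111).
r_{22} = ‖u_2‖ = 2.4267.

r_{22} = 2.4267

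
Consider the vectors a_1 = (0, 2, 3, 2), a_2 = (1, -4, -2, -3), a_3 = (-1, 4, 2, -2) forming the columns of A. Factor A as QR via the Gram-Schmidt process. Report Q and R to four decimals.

a_1 = (0, 2, 3, 2); ‖a_1‖ = 4.1231, so e_1 = (0.0000, 0.4851, 0.7276, 0.4851).
e_1·a_2 = 0.0000·1 + 0.4851·(-4) + 0.7276·(-2) + 0.4851·(-3) = -4.8507.
u_2 = a_2 + 4.8507·e_1 = (1.0000, -1.6471, 1.5294, -0.6471).
‖u_2‖ = 2.5437, so e_2 = (0.3931, -0.6475, 0.6012, -0.2544).
e_1·a_3 = 0.0000·(-1) + 0.4851·4 + 0.7276·2 + 0.4851·(-2) = 2.4254; e_2·a_3 = 0.3931·(-1) + (-0.6475)·4 + 0.6012·2 + (-0.2544)·(-2) = -1.2719.
u_3 = a_3 − 2.4254·e_1 + 1.2719·e_2 = (-0.5000, 2.0000, 1.0000, -3.5000).
‖u_3‖ = 4.1833, so e_3 = (-0.1195, 0.4781, 0.2390, -0.8367).

Q = [[0.0000, 0.3931, -0.1195], [0.4851, -0.6475, 0.4781], [0.7276, 0.6012, 0.2390], [0.4851, -0.2544, -0.8367]], R = [[4.1231, -4.8507, 2.4254], [0.0000, 2.5437, -1.2719], [0.0000, 0.0000, 4.1833]]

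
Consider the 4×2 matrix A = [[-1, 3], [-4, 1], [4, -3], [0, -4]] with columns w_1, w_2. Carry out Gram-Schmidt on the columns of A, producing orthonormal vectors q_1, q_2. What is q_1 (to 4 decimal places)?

q_1 = (-0.1741, -0.6963, 0.6963, 0.0000)

q_1 = w_1/‖w_1‖ = (-1, -4, 4, 0)/5.7446 = (-0.1741, -0.6963, 0.6963, 0.0000).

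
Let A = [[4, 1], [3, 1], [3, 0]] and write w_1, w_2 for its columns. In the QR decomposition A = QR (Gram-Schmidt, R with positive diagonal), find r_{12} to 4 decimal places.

r_{12} = 1.2005

q_1 = w_1/‖w_1‖ = (4, 3, 3)/5.8310 = (0.6860, 0.5145, 0.5145).
r_{12} = q_1·w_2 = 1.2005.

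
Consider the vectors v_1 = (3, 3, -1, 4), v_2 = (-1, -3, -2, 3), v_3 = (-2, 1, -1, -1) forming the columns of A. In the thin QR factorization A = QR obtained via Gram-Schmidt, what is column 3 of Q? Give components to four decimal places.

v_1 = (3, 3, -1, 4); ‖v_1‖ = 5.9161, so q_1 = (0.5071, 0.5071, -0.1690, 0.6761).
q_1·v_2 = 0.5071·(-1) + 0.5071·(-3) + (-0.1690)·(-2) + 0.6761·3 = 0.3381.
u_2 = v_2 − 0.3381·q_1 = (-1.1714, -3.1714, -1.9429, 2.7714).
‖u_2‖ = 4.7839, so q_2 = (-0.2449, -0.6629, -0.4061, 0.5793).
q_1·v_3 = 0.5071·(-2) + 0.5071·1 + (-0.1690)·(-1) + 0.6761·(-1) = -1.0142; q_2·v_3 = (-0.2449)·(-2) + (-0.6629)·1 + (-0.4061)·(-1) + 0.5793·(-1) = -0.3464.
u_3 = v_3 + 1.0142·q_1 + 0.3464·q_2 = (-1.5705, 1.2846, -1.3121, -0.1136).
‖u_3‖ = 2.4190, so q_3 = (-0.6493, 0.5311, -0.5424, -0.0470).

q_3 = (-0.6493, 0.5311, -0.5424, -0.0470)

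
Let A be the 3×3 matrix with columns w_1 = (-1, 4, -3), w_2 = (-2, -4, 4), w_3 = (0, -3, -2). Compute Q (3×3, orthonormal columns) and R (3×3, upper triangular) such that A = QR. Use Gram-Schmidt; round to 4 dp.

Q = [[-0.1961, -0.9487, -0.2481], [0.7845, 0.0000, -0.6202], [-0.5883, 0.3162, -0.7442]], R = [[5.0990, -5.0990, -1.1767], [0.0000, 3.1623, -0.6325], [0.0000, 0.0000, 3.3489]]

e_1 = w_1/‖w_1‖ = (-1, 4, -3)/5.0990 = (-0.1961, 0.7845, -0.5883).
r_{12} = e_1·w_2 = -5.0990.
u_2 = w_2 + 5.0990·e_1 = (-3.0000, 0.0000, 1.0000).
‖u_2‖ = 3.1623, so e_2 = (-0.9487, 0.0000, 0.3162).
r_{13} = e_1·w_3 = -1.1767; r_{23} = e_2·w_3 = -0.6325.
u_3 = w_3 + 1.1767·e_1 + 0.6325·e_2 = (-0.8308, -2.0769, -2.4923).
‖u_3‖ = 3.3489, so e_3 = (-0.2481, -0.6202, -0.7442).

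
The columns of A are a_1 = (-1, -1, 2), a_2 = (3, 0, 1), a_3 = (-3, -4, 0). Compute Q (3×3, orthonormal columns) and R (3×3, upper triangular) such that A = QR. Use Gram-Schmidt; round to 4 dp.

Q = [[-0.4082, 0.9035, 0.1302], [-0.4082, -0.0531, -0.9113], [0.8165, 0.4252, -0.3906]], R = [[2.4495, -0.4082, 2.8577], [0.0000, 3.1358, -2.4980], [0.0000, 0.0000, 3.2547]]

e_1 = a_1/‖a_1‖ = (-1, -1, 2)/2.4495 = (-0.4082, -0.4082, 0.8165).
r_{12} = e_1·a_2 = -0.4082.
u_2 = a_2 + 0.4082·e_1 = (2.8333, -0.1667, 1.3333).
‖u_2‖ = 3.1358, so e_2 = (0.9035, -0.0531, 0.4252).
r_{13} = e_1·a_3 = 2.8577; r_{23} = e_2·a_3 = -2.4980.
u_3 = a_3 − 2.8577·e_1 + 2.4980·e_2 = (0.4237, -2.9661, -1.2712).
‖u_3‖ = 3.2547, so e_3 = (0.1302, -0.9113, -0.3906).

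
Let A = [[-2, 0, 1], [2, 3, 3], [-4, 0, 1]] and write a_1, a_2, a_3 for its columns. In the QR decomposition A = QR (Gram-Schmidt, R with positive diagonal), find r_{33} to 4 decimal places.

a_1 = (-2, 2, -4); ‖a_1‖ = 4.8990, so q_1 = (-0.4082, 0.4082, -0.8165).
q_1·a_2 = (-0.4082)·0 + 0.4082·3 + (-0.8165)·0 = 1.2247.
u_2 = a_2 − 1.2247·q_1 = (0.5000, 2.5000, 1.0000).
‖u_2‖ = 2.7386, so q_2 = (0.1826, 0.9129, 0.3651).
q_1·a_3 = (-0.4082)·1 + 0.4082·3 + (-0.8165)·1 = 0.0000; q_2·a_3 = 0.1826·1 + 0.9129·3 + 0.3651·1 = 3.2863.
u_3 = a_3 + 0.0000·q_1 − 3.2863·q_2 = (0.4000, 0.0000, -0.2000).
r_{33} = ‖u_3‖ = 0.4472.

r_{33} = 0.4472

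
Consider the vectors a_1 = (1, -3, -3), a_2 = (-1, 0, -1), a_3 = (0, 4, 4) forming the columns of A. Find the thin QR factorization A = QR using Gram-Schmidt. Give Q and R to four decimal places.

a_1 = (1, -3, -3); ‖a_1‖ = 4.3589, so q_1 = (0.2294, -0.6882, -0.6882).
q_1·a_2 = 0.2294·(-1) + (-0.6882)·0 + (-0.6882)·(-1) = 0.4588.
u_2 = a_2 − 0.4588·q_1 = (-1.1053, 0.3158, -0.6842).
‖u_2‖ = 1.3377, so q_2 = (-0.8262, 0.2361, -0.5115).
q_1·a_3 = 0.2294·0 + (-0.6882)·4 + (-0.6882)·4 = -5.5060; q_2·a_3 = (-0.8262)·0 + 0.2361·4 + (-0.5115)·4 = -1.1016.
u_3 = a_3 + 5.5060·q_1 + 1.1016·q_2 = (0.3529, 0.4706, -0.3529).
‖u_3‖ = 0.6860, so q_3 = (0.5145, 0.6860, -0.5145).

Q = [[0.2294, -0.8262, 0.5145], [-0.6882, 0.2361, 0.6860], [-0.6882, -0.5115, -0.5145]], R = [[4.3589, 0.4588, -5.5060], [0.0000, 1.3377, -1.1016], [0.0000, 0.0000, 0.6860]]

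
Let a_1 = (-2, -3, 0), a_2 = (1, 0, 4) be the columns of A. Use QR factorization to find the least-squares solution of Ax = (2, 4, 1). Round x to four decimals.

a_1 = (-2, -3, 0); ‖a_1‖ = 3.6056, so q_1 = (-0.5547, -0.8321, 0.0000).
q_1·a_2 = (-0.5547)·1 + (-0.8321)·0 + 0.0000·4 = -0.5547.
u_2 = a_2 + 0.5547·q_1 = (0.6923, -0.4615, 4.0000).
‖u_2‖ = 4.0856, so q_2 = (0.1694, -0.1130, 0.9790).
Qᵀb = (-4.4376, 0.8661).
Back-substitute: x_2 = 0.8661/4.0856 = 0.2120.
x_1 = (-4.4376 + 0.5547·0.2120)/3.6056 = -1.1982.

x = (-1.1982, 0.2120)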